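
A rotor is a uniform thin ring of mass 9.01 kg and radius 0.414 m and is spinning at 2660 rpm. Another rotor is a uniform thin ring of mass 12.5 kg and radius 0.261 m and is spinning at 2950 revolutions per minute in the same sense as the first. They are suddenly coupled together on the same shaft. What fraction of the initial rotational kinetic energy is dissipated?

fraction ≈ 0.00252

No external torque acts about the common axis, so total angular momentum is conserved.
Moments of inertia: I_A = (9.01)(0.414)² = 1.544 kg·m²; I_B = (12.5)(0.261)² = 0.8515 kg·m².
Taking A's sense as positive: L = (1.544)(2660) + (0.8515)(2950) = 6620 kg·m²·rpm.
Combined I = 1.544 + 0.8515 = 2.396 kg·m².
ω_f = L / I = 6620 / 2.396 = 2763 rpm.
KE_i = ½ΣIω² = 1.005e+05 J; KE_f = ½(2.396)(289.3)² = 1.003e+05 J.
Fraction dissipated = (KE_i − KE_f)/KE_i = 0.002517.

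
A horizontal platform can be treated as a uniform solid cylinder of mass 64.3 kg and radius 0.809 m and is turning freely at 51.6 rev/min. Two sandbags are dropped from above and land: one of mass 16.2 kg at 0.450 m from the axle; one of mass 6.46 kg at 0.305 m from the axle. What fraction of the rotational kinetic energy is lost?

No external torque acts about the axle; L_before = L_after.
I_p = ½(64.3)(0.809)² = 21.04 kg·m².
Added inertia Σmr² = (16.2)(0.450)² + (6.46)(0.305)² = 3.881 kg·m²; I_f = 21.04 + 3.881 = 24.92 kg·m².
ω_f = I_p ω_i / I_f = (21.04)(51.6) / 24.92 = 43.56 rpm.
KE_i = ½(21.04)(5.404 rad/s)² = 307.2 J; KE_f = ½(24.92)(4.562)² = 259.3 J.
Fraction lost = 0.1557.

fraction ≈ 0.156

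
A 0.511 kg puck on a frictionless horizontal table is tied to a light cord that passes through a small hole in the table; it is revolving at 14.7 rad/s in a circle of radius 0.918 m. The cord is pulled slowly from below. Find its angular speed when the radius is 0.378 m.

The constraining force is radial, so m r² ω about the center is conserved.
ω₂ = ω₁ (r₁/r₂)² = (14.7)(0.918/0.378)² = 86.70 rad/s.

ω₂ ≈ 86.7 rad/s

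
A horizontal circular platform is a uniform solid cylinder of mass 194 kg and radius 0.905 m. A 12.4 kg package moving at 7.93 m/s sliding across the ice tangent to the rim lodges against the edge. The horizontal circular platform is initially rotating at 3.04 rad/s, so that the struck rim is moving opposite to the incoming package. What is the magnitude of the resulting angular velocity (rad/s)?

About the central axle the impulsive forces during the collision are internal, so angular momentum about that axis is conserved.
I_p = ½(194)(0.905)² = 79.45 kg·m². Taking the sense of the package's angular momentum as positive, L_{package} = m v R = (12.4)(7.93)(0.905) = 88.99 kg·m²/s.
L_i = −I_p ω_p + m v R = −(79.45)(3.04) + 88.99 = -152.5 kg·m²/s.
After sticking, I_f = I_p + m R² = 79.45 + (12.4)(0.905)² = 89.60 kg·m².
ω_f = L_i / I_f = -152.5 / 89.60 = -1.702 rad/s.

|ω_f| ≈ 1.70 rad/s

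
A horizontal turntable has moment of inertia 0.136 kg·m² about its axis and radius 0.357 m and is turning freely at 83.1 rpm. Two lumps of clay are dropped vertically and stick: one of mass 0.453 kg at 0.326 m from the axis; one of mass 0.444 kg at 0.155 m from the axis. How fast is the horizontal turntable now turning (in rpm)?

The added mass arrives with no angular momentum about the axis, and any external torque about the axis is negligible, so the system's angular momentum is conserved.
Added inertia Σmr² = (0.453)(0.326)² + (0.444)(0.155)² = 0.05881 kg·m²; I_f = 0.1360 + 0.05881 = 0.1948 kg·m².
ω_f = I_p ω_i / I_f = (0.1360)(83.1) / 0.1948 = 58.01 rpm.

ω_f ≈ 58.0 rpm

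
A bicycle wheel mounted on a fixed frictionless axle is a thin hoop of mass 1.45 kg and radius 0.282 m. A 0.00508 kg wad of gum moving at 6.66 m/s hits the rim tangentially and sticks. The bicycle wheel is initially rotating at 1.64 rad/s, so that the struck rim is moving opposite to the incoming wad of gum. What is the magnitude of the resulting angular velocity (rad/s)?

About the axle the impulsive forces during the collision are internal, so angular momentum about that axis is conserved.
I_p = (1.45)(0.282)² = 0.1153 kg·m². Taking the sense of the wad of gum's angular momentum as positive, L_{wad} = m v R = (0.00508)(6.66)(0.282) = 0.009541 kg·m²/s.
L_i = −I_p ω_p + m v R = −(0.1153)(1.64) + 0.009541 = -0.1796 kg·m²/s.
After sticking, I_f = I_p + m R² = 0.1153 + (0.00508)(0.282)² = 0.1157 kg·m².
ω_f = L_i / I_f = -0.1796 / 0.1157 = -1.552 rad/s.

|ω_f| ≈ 1.55 rad/s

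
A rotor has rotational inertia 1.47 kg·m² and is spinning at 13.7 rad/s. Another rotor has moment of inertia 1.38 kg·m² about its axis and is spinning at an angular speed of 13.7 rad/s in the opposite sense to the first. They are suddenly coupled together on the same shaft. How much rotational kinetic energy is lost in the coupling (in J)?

No external torque acts about the common axis, so total angular momentum is conserved.
Taking A's sense as positive: L = (1.470)(13.7) − (1.380)(13.7) = 1.233 kg·m²·rad/s.
Combined I = 1.470 + 1.380 = 2.850 kg·m².
ω_f = L / I = 1.233 / 2.850 = 0.4326 rad/s.
KE_i = ½ΣIω² = 267.5 J; KE_f = ½(2.850)(0.4326)² = 0.2667 J.

ΔKE lost ≈ 267 J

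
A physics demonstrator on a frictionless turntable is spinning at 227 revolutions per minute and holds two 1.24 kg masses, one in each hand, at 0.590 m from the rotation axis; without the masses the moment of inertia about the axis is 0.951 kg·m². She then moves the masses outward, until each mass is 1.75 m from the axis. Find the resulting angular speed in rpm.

With no external torque about the axis, L is conserved: I₁ω₁ = I₂ω₂.
I₁ = 0.951 + 2(1.24)(0.590)² = 1.814 kg·m²; I₂ = 0.951 + 2(1.24)(1.75)² = 8.546 kg·m².
ω₂ = I₁ω₁ / I₂ = (1.814)(227 rpm) / (8.546) = 48.19 rpm.

ω₂ ≈ 48.2 rpm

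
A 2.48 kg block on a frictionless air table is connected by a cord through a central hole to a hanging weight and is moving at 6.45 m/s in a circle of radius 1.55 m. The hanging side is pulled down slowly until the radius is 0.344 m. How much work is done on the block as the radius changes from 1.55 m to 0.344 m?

W ≈ 996 J

Central (radial) force ⇒ zero torque about the center ⇒ m v r is constant.
v₂ = v₁ r₁ / r₂ = (6.45)(1.55) / (0.344) = 29.06 m/s.
W = ΔKE = ½m(v₂² − v₁²) = 995.8 J.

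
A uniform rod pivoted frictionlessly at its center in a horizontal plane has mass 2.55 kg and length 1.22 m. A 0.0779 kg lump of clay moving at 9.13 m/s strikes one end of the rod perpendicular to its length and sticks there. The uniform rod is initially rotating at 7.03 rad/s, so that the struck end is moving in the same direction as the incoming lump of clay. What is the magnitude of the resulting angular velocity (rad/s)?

|ω_f| ≈ 7.70 rad/s

The axle reaction passes through the pivot and exerts no torque about it; angular momentum about the pivot is conserved through the impact.
I_p = (1/12)(2.55)(1.22)² = 0.3163 kg·m². Taking the sense of the lump of clay's angular momentum as positive, L_{lump} = m v R = (0.0779)(9.13)(1.22/2) = 0.4338 kg·m²/s.
L_i = +I_p ω_p + m v R = +(0.3163)(7.03) + 0.4338 = 2.657 kg·m²/s.
After sticking, I_f = I_p + m R² = 0.3163 + (0.0779)(1.22/2)² = 0.3453 kg·m².
ω_f = L_i / I_f = 2.657 / 0.3453 = 7.696 rad/s.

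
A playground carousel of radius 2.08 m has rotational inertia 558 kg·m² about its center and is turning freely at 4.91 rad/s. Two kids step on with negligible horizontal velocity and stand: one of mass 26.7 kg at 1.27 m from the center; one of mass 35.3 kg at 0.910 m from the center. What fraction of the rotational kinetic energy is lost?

fraction ≈ 0.115

The added mass arrives with no angular momentum about the center, and any external torque about the center is negligible, so the system's angular momentum is conserved.
Added inertia Σmr² = (26.7)(1.27)² + (35.3)(0.910)² = 72.30 kg·m²; I_f = 558.0 + 72.30 = 630.3 kg·m².
ω_f = I_p ω_i / I_f = (558.0)(4.91) / 630.3 = 4.347 rad/s.
KE_i = ½(558.0)(4.910 rad/s)² = 6726 J; KE_f = ½(630.3)(4.347)² = 5955 J.
Fraction lost = 0.1147.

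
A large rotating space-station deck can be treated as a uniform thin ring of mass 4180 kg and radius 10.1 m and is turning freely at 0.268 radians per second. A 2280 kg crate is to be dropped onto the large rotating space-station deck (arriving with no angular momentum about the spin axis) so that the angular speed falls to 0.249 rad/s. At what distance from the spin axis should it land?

r ≈ 3.78 m

No external torque acts about the spin axis; L_before = L_after.
I_p = (4180)(10.1)² = 4.264e+05 kg·m².
I_p ω_i = (I_p + m r²) ω_f ⇒ m r² = I_p(ω_i/ω_f − 1) = 4.264e+05(0.268/0.249 − 1) = 32540 kg·m².
r = √(32540/2280) = 3.778 m.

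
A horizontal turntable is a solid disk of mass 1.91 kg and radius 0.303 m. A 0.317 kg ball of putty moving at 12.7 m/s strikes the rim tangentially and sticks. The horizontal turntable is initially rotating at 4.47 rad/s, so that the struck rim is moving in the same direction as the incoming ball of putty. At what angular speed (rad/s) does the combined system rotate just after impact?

About the axle the impulsive forces during the collision are internal, so angular momentum about that axis is conserved.
I_p = ½(1.91)(0.303)² = 0.08768 kg·m². Taking the sense of the ball of putty's angular momentum as positive, L_{ball} = m v R = (0.317)(12.7)(0.303) = 1.220 kg·m²/s.
L_i = +I_p ω_p + m v R = +(0.08768)(4.47) + 1.220 = 1.612 kg·m²/s.
After sticking, I_f = I_p + m R² = 0.08768 + (0.317)(0.303)² = 0.1168 kg·m².
ω_f = L_i / I_f = 1.612 / 0.1168 = 13.80 rad/s.

|ω_f| ≈ 13.8 rad/s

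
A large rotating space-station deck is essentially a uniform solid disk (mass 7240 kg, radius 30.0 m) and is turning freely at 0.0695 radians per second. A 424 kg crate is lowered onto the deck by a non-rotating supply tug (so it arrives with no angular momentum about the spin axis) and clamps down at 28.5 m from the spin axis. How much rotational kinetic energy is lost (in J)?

energy lost ≈ 752 J

The added mass arrives with no angular momentum about the spin axis, and any external torque about the spin axis is negligible, so the system's angular momentum is conserved.
I_p = ½(7240)(30.0)² = 3.258e+06 kg·m².
Added inertia Σmr² = (424)(28.5)² = 3.444e+05 kg·m²; I_f = 3.258e+06 + 3.444e+05 = 3.602e+06 kg·m².
ω_f = I_p ω_i / I_f = (3.258e+06)(0.0695) / 3.602e+06 = 0.06286 rad/s.
KE_i = ½(3.258e+06)(0.06950 rad/s)² = 7868 J; KE_f = ½(3.602e+06)(0.06286)² = 7116 J.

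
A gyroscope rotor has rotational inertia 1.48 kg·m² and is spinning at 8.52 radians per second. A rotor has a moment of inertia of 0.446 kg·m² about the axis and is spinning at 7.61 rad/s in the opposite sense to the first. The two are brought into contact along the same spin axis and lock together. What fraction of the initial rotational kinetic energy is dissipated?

fraction ≈ 0.669

No external torque acts about the common axis, so total angular momentum is conserved.
Taking A's sense as positive: L = (1.480)(8.52) − (0.4460)(7.61) = 9.216 kg·m²·rad/s.
Combined I = 1.480 + 0.4460 = 1.926 kg·m².
ω_f = L / I = 9.216 / 1.926 = 4.785 rad/s.
KE_i = ½ΣIω² = 66.63 J; KE_f = ½(1.926)(4.785)² = 22.05 J.
Fraction dissipated = (KE_i − KE_f)/KE_i = 0.6691.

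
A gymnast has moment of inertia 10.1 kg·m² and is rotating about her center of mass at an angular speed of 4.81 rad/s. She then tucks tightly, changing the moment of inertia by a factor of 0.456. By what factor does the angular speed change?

Angular momentum about the spin axis is conserved since the torque about it is zero.
I₂ = 0.456 × 10.1 = 4.606 kg·m².
ω₂/ω₁ = I₁/I₂ = 10.10 / 4.606 = 2.193.

ω₂/ω₁ ≈ 2.19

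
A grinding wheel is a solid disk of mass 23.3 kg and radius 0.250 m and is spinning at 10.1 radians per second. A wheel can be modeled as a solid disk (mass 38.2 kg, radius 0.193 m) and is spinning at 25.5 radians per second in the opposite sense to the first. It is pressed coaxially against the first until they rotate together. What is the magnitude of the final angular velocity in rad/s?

|ω_f| ≈ 7.49 rad/s

No external torque acts about the common axis, so total angular momentum is conserved.
Moments of inertia: I_A = ½(23.3)(0.250)² = 0.7281 kg·m²; I_B = ½(38.2)(0.193)² = 0.7115 kg·m².
Taking A's sense as positive: L = (0.7281)(10.1) − (0.7115)(25.5) = -10.79 kg·m²·rad/s.
Combined I = 0.7281 + 0.7115 = 1.440 kg·m².
ω_f = L / I = -10.79 / 1.440 = -7.494 rad/s.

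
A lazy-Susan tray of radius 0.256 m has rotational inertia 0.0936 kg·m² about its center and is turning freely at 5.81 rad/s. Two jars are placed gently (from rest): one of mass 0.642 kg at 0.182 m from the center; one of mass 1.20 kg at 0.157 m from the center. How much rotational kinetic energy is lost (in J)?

The added mass arrives with no angular momentum about the center, and any external torque about the center is negligible, so the system's angular momentum is conserved.
Added inertia Σmr² = (0.642)(0.182)² + (1.20)(0.157)² = 0.05084 kg·m²; I_f = 0.09360 + 0.05084 = 0.1444 kg·m².
ω_f = I_p ω_i / I_f = (0.09360)(5.81) / 0.1444 = 3.765 rad/s.
KE_i = ½(0.09360)(5.810 rad/s)² = 1.580 J; KE_f = ½(0.1444)(3.765)² = 1.024 J.

energy lost ≈ 0.556 J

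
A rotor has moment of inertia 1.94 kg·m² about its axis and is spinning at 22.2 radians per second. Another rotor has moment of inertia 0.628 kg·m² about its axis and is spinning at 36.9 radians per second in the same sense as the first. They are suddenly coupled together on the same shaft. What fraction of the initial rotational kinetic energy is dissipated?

The coupling torques are internal; angular momentum about the shared axis is conserved.
Taking A's sense as positive: L = (1.940)(22.2) + (0.6280)(36.9) = 66.24 kg·m²·rad/s.
Combined I = 1.940 + 0.6280 = 2.568 kg·m².
ω_f = L / I = 66.24 / 2.568 = 25.79 rad/s.
KE_i = ½ΣIω² = 905.6 J; KE_f = ½(2.568)(25.79)² = 854.3 J.
Fraction dissipated = (KE_i − KE_f)/KE_i = 0.05660.

fraction ≈ 0.0566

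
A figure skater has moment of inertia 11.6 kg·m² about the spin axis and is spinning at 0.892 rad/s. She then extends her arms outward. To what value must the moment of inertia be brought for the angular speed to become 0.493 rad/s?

I₂ ≈ 21.0 kg·m²

Angular momentum about the spin axis is conserved since the torque about it is zero.
I₂ = I₁ω₁ / ω₂ = (11.6)(0.892) / (0.493) = 20.99 kg·m².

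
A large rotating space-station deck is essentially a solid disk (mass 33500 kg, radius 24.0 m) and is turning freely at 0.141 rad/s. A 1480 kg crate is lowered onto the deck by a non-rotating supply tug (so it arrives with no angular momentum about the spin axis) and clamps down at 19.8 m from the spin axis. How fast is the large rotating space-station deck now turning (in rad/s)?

ω_f ≈ 0.133 rad/s

The added mass arrives with no angular momentum about the spin axis, and any external torque about the spin axis is negligible, so the system's angular momentum is conserved.
I_p = ½(33500)(24.0)² = 9.648e+06 kg·m².
Added inertia Σmr² = (1480)(19.8)² = 5.802e+05 kg·m²; I_f = 9.648e+06 + 5.802e+05 = 1.023e+07 kg·m².
ω_f = I_p ω_i / I_f = (9.648e+06)(0.141) / 1.023e+07 = 0.1330 rad/s.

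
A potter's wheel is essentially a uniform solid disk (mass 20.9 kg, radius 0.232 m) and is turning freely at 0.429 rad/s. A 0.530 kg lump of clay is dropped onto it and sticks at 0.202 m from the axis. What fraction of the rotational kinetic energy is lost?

fraction ≈ 0.0370

No external torque acts about the axis; L_before = L_after.
I_p = ½(20.9)(0.232)² = 0.5625 kg·m².
Added inertia Σmr² = (0.530)(0.202)² = 0.02163 kg·m²; I_f = 0.5625 + 0.02163 = 0.5841 kg·m².
ω_f = I_p ω_i / I_f = (0.5625)(0.429) / 0.5841 = 0.4131 rad/s.
KE_i = ½(0.5625)(0.4290 rad/s)² = 0.05176 J; KE_f = ½(0.5841)(0.4131)² = 0.04984 J.
Fraction lost = 0.03703.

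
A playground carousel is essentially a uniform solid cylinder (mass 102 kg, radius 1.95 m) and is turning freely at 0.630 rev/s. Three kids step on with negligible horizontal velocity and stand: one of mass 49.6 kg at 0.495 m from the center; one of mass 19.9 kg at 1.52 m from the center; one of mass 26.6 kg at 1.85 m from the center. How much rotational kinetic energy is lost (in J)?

energy lost ≈ 661 J

No external torque acts about the center; L_before = L_after.
I_p = ½(102)(1.95)² = 193.9 kg·m².
Added inertia Σmr² = (49.6)(0.495)² + (19.9)(1.52)² + (26.6)(1.85)² = 149.2 kg·m²; I_f = 193.9 + 149.2 = 343.1 kg·m².
ω_f = I_p ω_i / I_f = (193.9)(0.630) / 343.1 = 0.3561 rev/s.
KE_i = ½(193.9)(3.958 rad/s)² = 1519 J; KE_f = ½(343.1)(2.237)² = 858.8 J.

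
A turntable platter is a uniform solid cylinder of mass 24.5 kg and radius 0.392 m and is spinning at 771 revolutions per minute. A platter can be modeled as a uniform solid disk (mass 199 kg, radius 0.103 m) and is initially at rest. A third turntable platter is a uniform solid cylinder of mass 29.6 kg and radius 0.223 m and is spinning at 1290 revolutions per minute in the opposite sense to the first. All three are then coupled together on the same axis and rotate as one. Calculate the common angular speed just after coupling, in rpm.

|ω_f| ≈ 137 rpm

No external torque acts about the common axis, so total angular momentum is conserved.
Moments of inertia: I_A = ½(24.5)(0.392)² = 1.882 kg·m²; I_B = ½(199)(0.103)² = 1.056 kg·m²; I_C = ½(29.6)(0.223)² = 0.7360 kg·m².
Taking A's sense as positive: L = (1.882)(771) − (0.7360)(1290) = 501.9 kg·m²·rpm.
Combined I = 1.882 + 1.056 + 0.7360 = 3.674 kg·m².
ω_f = L / I = 501.9 / 3.674 = 136.6 rpm.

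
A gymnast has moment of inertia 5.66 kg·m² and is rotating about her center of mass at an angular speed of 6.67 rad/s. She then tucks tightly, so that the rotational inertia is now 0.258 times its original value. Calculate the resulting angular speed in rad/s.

No external torque acts about the spin axis, so angular momentum is conserved.
I₂ = 0.258 × 5.66 = 1.460 kg·m².
ω₂ = I₁ω₁ / I₂ = (5.660)(6.67 rad/s) / (1.460) = 25.85 rad/s.

ω₂ ≈ 25.9 rad/s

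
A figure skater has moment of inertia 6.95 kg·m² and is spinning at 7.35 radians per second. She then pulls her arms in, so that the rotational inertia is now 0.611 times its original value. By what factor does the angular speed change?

ω₂/ω₁ ≈ 1.64

No external torque acts about the spin axis, so angular momentum is conserved.
I₂ = 0.611 × 6.95 = 4.246 kg·m².
ω₂/ω₁ = I₁/I₂ = 6.950 / 4.246 = 1.637.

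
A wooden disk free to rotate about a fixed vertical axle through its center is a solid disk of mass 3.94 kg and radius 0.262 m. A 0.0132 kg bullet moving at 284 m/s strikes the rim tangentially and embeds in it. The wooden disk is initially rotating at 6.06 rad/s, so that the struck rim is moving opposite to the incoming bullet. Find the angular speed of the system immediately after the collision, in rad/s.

About the axle the impulsive forces during the collision are internal, so angular momentum about that axis is conserved.
I_p = ½(3.94)(0.262)² = 0.1352 kg·m². Taking the sense of the bullet's angular momentum as positive, L_{bullet} = m v R = (0.0132)(284)(0.262) = 0.9822 kg·m²/s.
L_i = −I_p ω_p + m v R = −(0.1352)(6.06) + 0.9822 = 0.1627 kg·m²/s.
After sticking, I_f = I_p + m R² = 0.1352 + (0.0132)(0.262)² = 0.1361 kg·m².
ω_f = L_i / I_f = 0.1627 / 0.1361 = 1.195 rad/s.

|ω_f| ≈ 1.20 rad/s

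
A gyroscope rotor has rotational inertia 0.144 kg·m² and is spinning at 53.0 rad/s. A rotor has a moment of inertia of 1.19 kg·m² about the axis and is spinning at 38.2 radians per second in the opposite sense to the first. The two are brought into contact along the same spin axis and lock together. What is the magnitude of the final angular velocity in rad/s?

The coupling torques are internal; angular momentum about the shared axis is conserved.
Taking A's sense as positive: L = (0.1440)(53.0) − (1.190)(38.2) = -37.83 kg·m²·rad/s.
Combined I = 0.1440 + 1.190 = 1.334 kg·m².
ω_f = L / I = -37.83 / 1.334 = -28.36 rad/s.

|ω_f| ≈ 28.4 rad/s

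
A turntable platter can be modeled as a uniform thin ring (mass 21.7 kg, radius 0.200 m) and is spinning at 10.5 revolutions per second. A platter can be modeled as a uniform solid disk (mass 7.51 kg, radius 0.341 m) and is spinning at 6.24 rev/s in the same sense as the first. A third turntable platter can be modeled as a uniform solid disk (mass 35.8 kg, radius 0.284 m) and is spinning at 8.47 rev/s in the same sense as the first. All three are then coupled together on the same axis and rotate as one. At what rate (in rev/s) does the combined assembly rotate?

|ω_f| ≈ 8.76 rev/s

No external torque acts about the common axis, so total angular momentum is conserved.
Moments of inertia: I_A = (21.7)(0.200)² = 0.8680 kg·m²; I_B = ½(7.51)(0.341)² = 0.4366 kg·m²; I_C = ½(35.8)(0.284)² = 1.444 kg·m².
Taking A's sense as positive: L = (0.8680)(10.5) + (0.4366)(6.24) + (1.444)(8.47) = 24.07 kg·m²·rev/s.
Combined I = 0.8680 + 0.4366 + 1.444 = 2.748 kg·m².
ω_f = L / I = 24.07 / 2.748 = 8.757 rev/s.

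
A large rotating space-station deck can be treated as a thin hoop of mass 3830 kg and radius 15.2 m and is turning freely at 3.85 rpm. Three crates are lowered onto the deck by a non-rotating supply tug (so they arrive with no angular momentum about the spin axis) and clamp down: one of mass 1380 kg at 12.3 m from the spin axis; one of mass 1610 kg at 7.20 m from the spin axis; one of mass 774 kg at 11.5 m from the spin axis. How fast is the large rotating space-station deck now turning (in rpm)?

ω_f ≈ 2.66 rpm

The added mass arrives with no angular momentum about the spin axis, and any external torque about the spin axis is negligible, so the system's angular momentum is conserved.
I_p = (3830)(15.2)² = 8.849e+05 kg·m².
Added inertia Σmr² = (1380)(12.3)² + (1610)(7.20)² + (774)(11.5)² = 3.946e+05 kg·m²; I_f = 8.849e+05 + 3.946e+05 = 1.279e+06 kg·m².
ω_f = I_p ω_i / I_f = (8.849e+05)(3.85) / 1.279e+06 = 2.663 rpm.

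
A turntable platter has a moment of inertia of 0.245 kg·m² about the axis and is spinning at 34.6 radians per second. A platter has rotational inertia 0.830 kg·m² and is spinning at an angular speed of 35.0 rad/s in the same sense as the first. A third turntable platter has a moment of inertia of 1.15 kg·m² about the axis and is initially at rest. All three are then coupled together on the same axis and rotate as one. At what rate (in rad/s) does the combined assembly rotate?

|ω_f| ≈ 16.9 rad/s

No external torque acts about the common axis, so total angular momentum is conserved.
Taking A's sense as positive: L = (0.2450)(34.6) + (0.8300)(35.0) = 37.53 kg·m²·rad/s.
Combined I = 0.2450 + 0.8300 + 1.150 = 2.225 kg·m².
ω_f = L / I = 37.53 / 2.225 = 16.87 rad/s.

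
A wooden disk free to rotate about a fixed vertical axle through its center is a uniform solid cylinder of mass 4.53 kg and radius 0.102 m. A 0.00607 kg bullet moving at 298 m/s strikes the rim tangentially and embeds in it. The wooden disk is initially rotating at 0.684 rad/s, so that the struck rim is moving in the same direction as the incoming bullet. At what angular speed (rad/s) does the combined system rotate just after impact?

About the axle the impulsive forces during the collision are internal, so angular momentum about that axis is conserved.
I_p = ½(4.53)(0.102)² = 0.02357 kg·m². Taking the sense of the bullet's angular momentum as positive, L_{bullet} = m v R = (0.00607)(298)(0.102) = 0.1845 kg·m²/s.
L_i = +I_p ω_p + m v R = +(0.02357)(0.684) + 0.1845 = 0.2006 kg·m²/s.
After sticking, I_f = I_p + m R² = 0.02357 + (0.00607)(0.102)² = 0.02363 kg·m².
ω_f = L_i / I_f = 0.2006 / 0.02363 = 8.491 rad/s.

|ω_f| ≈ 8.49 rad/s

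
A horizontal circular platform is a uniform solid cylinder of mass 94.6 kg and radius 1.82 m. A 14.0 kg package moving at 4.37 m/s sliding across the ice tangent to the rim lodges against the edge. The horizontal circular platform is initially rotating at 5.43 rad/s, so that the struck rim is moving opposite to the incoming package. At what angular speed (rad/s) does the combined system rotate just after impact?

|ω_f| ≈ 3.64 rad/s

About the central axle the impulsive forces during the collision are internal, so angular momentum about that axis is conserved.
I_p = ½(94.6)(1.82)² = 156.7 kg·m². Taking the sense of the package's angular momentum as positive, L_{package} = m v R = (14.0)(4.37)(1.82) = 111.3 kg·m²/s.
L_i = −I_p ω_p + m v R = −(156.7)(5.43) + 111.3 = -739.4 kg·m²/s.
After sticking, I_f = I_p + m R² = 156.7 + (14.0)(1.82)² = 203.1 kg·m².
ω_f = L_i / I_f = -739.4 / 203.1 = -3.641 rad/s.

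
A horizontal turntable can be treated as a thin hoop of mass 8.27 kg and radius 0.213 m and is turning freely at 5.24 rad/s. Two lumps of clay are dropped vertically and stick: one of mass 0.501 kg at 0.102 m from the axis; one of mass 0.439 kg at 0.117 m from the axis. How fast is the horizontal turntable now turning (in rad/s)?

ω_f ≈ 5.09 rad/s

No external torque acts about the axis; L_before = L_after.
I_p = (8.27)(0.213)² = 0.3752 kg·m².
Added inertia Σmr² = (0.501)(0.102)² + (0.439)(0.117)² = 0.01122 kg·m²; I_f = 0.3752 + 0.01122 = 0.3864 kg·m².
ω_f = I_p ω_i / I_f = (0.3752)(5.24) / 0.3864 = 5.088 rad/s.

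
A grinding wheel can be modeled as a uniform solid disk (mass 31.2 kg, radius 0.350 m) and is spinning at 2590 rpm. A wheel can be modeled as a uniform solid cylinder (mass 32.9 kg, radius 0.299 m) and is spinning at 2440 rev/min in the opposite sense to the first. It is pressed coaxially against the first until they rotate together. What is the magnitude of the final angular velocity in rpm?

The coupling torques are internal; angular momentum about the shared axis is conserved.
Moments of inertia: I_A = ½(31.2)(0.350)² = 1.911 kg·m²; I_B = ½(32.9)(0.299)² = 1.471 kg·m².
Taking A's sense as positive: L = (1.911)(2590) − (1.471)(2440) = 1361 kg·m²·rpm.
Combined I = 1.911 + 1.471 = 3.382 kg·m².
ω_f = L / I = 1361 / 3.382 = 402.5 rpm.

|ω_f| ≈ 402 rpm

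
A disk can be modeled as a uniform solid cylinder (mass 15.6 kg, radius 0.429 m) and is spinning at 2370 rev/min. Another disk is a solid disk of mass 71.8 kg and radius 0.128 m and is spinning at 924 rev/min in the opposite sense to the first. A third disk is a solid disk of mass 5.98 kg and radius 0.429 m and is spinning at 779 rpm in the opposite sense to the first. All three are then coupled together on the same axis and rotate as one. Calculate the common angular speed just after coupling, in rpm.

|ω_f| ≈ 944 rpm

No external torque acts about the common axis, so total angular momentum is conserved.
Moments of inertia: I_A = ½(15.6)(0.429)² = 1.436 kg·m²; I_B = ½(71.8)(0.128)² = 0.5882 kg·m²; I_C = ½(5.98)(0.429)² = 0.5503 kg·m².
Taking A's sense as positive: L = (1.436)(2370) − (0.5882)(924) − (0.5503)(779) = 2430 kg·m²·rpm.
Combined I = 1.436 + 0.5882 + 0.5503 = 2.574 kg·m².
ω_f = L / I = 2430 / 2.574 = 944.1 rpm.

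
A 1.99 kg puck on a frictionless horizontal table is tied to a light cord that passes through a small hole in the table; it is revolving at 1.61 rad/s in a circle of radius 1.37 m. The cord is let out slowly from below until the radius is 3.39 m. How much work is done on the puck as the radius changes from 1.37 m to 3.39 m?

W ≈ -4.05 J

No torque about the axis ⇒ m r₁² ω₁ = m r₂² ω₂.
ω₂ = ω₁ (r₁/r₂)² = (1.61)(1.37/3.39)² = 0.2629 rad/s.
W = ΔKE = ½m(v₂² − v₁²) = -4.050 J.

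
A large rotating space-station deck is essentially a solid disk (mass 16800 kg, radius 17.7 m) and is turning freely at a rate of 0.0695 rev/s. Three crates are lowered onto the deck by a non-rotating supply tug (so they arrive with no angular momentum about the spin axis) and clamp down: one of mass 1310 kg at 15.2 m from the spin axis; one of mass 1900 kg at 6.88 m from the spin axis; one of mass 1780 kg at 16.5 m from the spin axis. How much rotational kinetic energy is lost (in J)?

No external torque acts about the spin axis; L_before = L_after.
I_p = ½(16800)(17.7)² = 2.632e+06 kg·m².
Added inertia Σmr² = (1310)(15.2)² + (1900)(6.88)² + (1780)(16.5)² = 8.772e+05 kg·m²; I_f = 2.632e+06 + 8.772e+05 = 3.509e+06 kg·m².
ω_f = I_p ω_i / I_f = (2.632e+06)(0.0695) / 3.509e+06 = 0.05213 rev/s.
KE_i = ½(2.632e+06)(0.4367 rad/s)² = 2.509e+05 J; KE_f = ½(3.509e+06)(0.3275)² = 1.882e+05 J.

energy lost ≈ 62700 J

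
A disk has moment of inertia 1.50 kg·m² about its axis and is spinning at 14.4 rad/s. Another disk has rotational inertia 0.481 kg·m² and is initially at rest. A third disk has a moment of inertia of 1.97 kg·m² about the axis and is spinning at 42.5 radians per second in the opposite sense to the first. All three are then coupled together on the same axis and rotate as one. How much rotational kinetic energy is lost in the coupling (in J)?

ΔKE lost ≈ 1450 J

No external torque acts about the common axis, so total angular momentum is conserved.
Taking A's sense as positive: L = (1.500)(14.4) − (1.970)(42.5) = -62.12 kg·m²·rad/s.
Combined I = 1.500 + 0.4810 + 1.970 = 3.951 kg·m².
ω_f = L / I = -62.12 / 3.951 = -15.72 rad/s.
KE_i = ½ΣIω² = 1935 J; KE_f = ½(3.951)(15.72)² = 488.4 J.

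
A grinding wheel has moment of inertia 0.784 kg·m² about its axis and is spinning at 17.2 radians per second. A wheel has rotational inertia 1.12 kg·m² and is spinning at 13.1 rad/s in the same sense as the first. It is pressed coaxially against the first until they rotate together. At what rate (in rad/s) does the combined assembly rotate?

No external torque acts about the common axis, so total angular momentum is conserved.
Taking A's sense as positive: L = (0.7840)(17.2) + (1.120)(13.1) = 28.16 kg·m²·rad/s.
Combined I = 0.7840 + 1.120 = 1.904 kg·m².
ω_f = L / I = 28.16 / 1.904 = 14.79 rad/s.

|ω_f| ≈ 14.8 rad/s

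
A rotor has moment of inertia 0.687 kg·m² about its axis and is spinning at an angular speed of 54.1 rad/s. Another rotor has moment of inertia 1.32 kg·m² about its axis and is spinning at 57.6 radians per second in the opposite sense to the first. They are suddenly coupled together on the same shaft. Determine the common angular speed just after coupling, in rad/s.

|ω_f| ≈ 19.4 rad/s

The coupling torques are internal; angular momentum about the shared axis is conserved.
Taking A's sense as positive: L = (0.6870)(54.1) − (1.320)(57.6) = -38.87 kg·m²·rad/s.
Combined I = 0.6870 + 1.320 = 2.007 kg·m².
ω_f = L / I = -38.87 / 2.007 = -19.36 rad/s.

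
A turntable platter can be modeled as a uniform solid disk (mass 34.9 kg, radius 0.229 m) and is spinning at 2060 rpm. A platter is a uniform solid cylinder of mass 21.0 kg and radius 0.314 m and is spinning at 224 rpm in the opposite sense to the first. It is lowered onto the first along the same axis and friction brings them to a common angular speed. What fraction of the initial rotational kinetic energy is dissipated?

fraction ≈ 0.644

No external torque acts about the common axis, so total angular momentum is conserved.
Moments of inertia: I_A = ½(34.9)(0.229)² = 0.9151 kg·m²; I_B = ½(21.0)(0.314)² = 1.035 kg·m².
Taking A's sense as positive: L = (0.9151)(2060) − (1.035)(224) = 1653 kg·m²·rpm.
Combined I = 0.9151 + 1.035 = 1.950 kg·m².
ω_f = L / I = 1653 / 1.950 = 847.6 rpm.
KE_i = ½ΣIω² = 21580 J; KE_f = ½(1.950)(88.76)² = 7684 J.
Fraction dissipated = (KE_i − KE_f)/KE_i = 0.6439.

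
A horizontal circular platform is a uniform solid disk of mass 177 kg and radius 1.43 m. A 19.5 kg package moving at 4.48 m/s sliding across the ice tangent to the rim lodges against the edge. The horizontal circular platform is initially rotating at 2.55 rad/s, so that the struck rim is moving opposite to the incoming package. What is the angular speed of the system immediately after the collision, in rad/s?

The axle reaction passes through the central axle and exerts no torque about it; angular momentum about the central axle is conserved through the impact.
I_p = ½(177)(1.43)² = 181.0 kg·m². Taking the sense of the package's angular momentum as positive, L_{package} = m v R = (19.5)(4.48)(1.43) = 124.9 kg·m²/s.
L_i = −I_p ω_p + m v R = −(181.0)(2.55) + 124.9 = -336.6 kg·m²/s.
After sticking, I_f = I_p + m R² = 181.0 + (19.5)(1.43)² = 220.8 kg·m².
ω_f = L_i / I_f = -336.6 / 220.8 = -1.524 rad/s.

|ω_f| ≈ 1.52 rad/s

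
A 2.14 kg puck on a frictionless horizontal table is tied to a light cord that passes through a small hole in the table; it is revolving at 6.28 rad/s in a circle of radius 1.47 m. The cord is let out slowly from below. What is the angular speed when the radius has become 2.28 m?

The constraining force is radial, so m r² ω about the center is conserved.
ω₂ = ω₁ (r₁/r₂)² = (6.28)(1.47/2.28)² = 2.611 rad/s.

ω₂ ≈ 2.61 rad/s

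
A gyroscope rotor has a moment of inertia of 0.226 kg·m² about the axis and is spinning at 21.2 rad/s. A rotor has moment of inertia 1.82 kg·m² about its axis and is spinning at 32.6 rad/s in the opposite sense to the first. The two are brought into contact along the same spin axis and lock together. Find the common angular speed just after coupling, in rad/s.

|ω_f| ≈ 26.7 rad/s

The coupling torques are internal; angular momentum about the shared axis is conserved.
Taking A's sense as positive: L = (0.2260)(21.2) − (1.820)(32.6) = -54.54 kg·m²·rad/s.
Combined I = 0.2260 + 1.820 = 2.046 kg·m².
ω_f = L / I = -54.54 / 2.046 = -26.66 rad/s.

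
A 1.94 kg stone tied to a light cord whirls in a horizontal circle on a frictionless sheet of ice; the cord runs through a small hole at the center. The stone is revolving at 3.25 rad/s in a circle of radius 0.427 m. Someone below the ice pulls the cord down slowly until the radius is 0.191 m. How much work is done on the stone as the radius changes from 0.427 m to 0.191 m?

The constraining force is radial, so m r² ω about the center is conserved.
ω₂ = ω₁ (r₁/r₂)² = (3.25)(0.427/0.191)² = 16.24 rad/s.
W = ΔKE = ½m(v₂² − v₁²) = 7.468 J.

W ≈ 7.47 J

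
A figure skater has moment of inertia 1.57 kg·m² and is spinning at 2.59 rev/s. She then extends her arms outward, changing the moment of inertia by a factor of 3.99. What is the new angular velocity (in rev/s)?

ω₂ ≈ 0.649 rev/s

No external torque acts about the spin axis, so angular momentum is conserved.
I₂ = 3.99 × 1.57 = 6.264 kg·m².
ω₂ = I₁ω₁ / I₂ = (1.570)(2.59 rev/s) / (6.264) = 0.6491 rev/s.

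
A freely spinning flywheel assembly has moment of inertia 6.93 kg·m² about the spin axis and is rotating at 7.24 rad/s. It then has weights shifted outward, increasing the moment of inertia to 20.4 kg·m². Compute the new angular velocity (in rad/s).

No external torque acts about the spin axis, so angular momentum is conserved.
ω₂ = I₁ω₁ / I₂ = (6.930)(7.24 rad/s) / (20.40) = 2.459 rad/s.

ω₂ ≈ 2.46 rad/s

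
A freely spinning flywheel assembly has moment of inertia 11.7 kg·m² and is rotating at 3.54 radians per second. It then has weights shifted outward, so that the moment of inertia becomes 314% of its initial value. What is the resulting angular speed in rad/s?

ω₂ ≈ 1.13 rad/s

Angular momentum about the spin axis is conserved since the torque about it is zero.
I₂ = 3.14 × 11.7 = 36.74 kg·m².
ω₂ = I₁ω₁ / I₂ = (11.70)(3.54 rad/s) / (36.74) = 1.127 rad/s.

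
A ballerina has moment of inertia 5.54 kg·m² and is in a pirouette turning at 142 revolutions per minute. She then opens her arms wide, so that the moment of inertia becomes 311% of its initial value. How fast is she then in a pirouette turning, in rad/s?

ω₂ ≈ 4.78 rad/s

Angular momentum about the spin axis is conserved since the torque about it is zero.
I₂ = 3.11 × 5.54 = 17.23 kg·m².
ω₂ = I₁ω₁ / I₂ = (5.540)(142 rpm) / (17.23) = 45.66 rpm = 4.781 rad/s.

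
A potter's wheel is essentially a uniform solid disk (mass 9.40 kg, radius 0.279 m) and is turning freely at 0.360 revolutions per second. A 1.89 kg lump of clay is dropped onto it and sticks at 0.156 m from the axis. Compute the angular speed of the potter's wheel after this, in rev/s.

ω_f ≈ 0.320 rev/s

No external torque acts about the axis; L_before = L_after.
I_p = ½(9.40)(0.279)² = 0.3659 kg·m².
Added inertia Σmr² = (1.89)(0.156)² = 0.04600 kg·m²; I_f = 0.3659 + 0.04600 = 0.4118 kg·m².
ω_f = I_p ω_i / I_f = (0.3659)(0.360) / 0.4118 = 0.3198 rev/s.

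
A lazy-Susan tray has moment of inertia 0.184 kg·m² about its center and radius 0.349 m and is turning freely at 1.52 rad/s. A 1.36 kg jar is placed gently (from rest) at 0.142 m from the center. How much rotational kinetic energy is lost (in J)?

energy lost ≈ 0.0276 J

No external torque acts about the center; L_before = L_after.
Added inertia Σmr² = (1.36)(0.142)² = 0.02742 kg·m²; I_f = 0.1840 + 0.02742 = 0.2114 kg·m².
ω_f = I_p ω_i / I_f = (0.1840)(1.52) / 0.2114 = 1.323 rad/s.
KE_i = ½(0.1840)(1.520 rad/s)² = 0.2126 J; KE_f = ½(0.2114)(1.323)² = 0.1850 J.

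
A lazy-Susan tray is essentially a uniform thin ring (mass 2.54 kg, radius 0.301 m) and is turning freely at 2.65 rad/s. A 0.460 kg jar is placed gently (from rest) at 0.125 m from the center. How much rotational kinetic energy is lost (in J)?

energy lost ≈ 0.0245 J

No external torque acts about the center; L_before = L_after.
I_p = (2.54)(0.301)² = 0.2301 kg·m².
Added inertia Σmr² = (0.460)(0.125)² = 0.007188 kg·m²; I_f = 0.2301 + 0.007188 = 0.2373 kg·m².
ω_f = I_p ω_i / I_f = (0.2301)(2.65) / 0.2373 = 2.570 rad/s.
KE_i = ½(0.2301)(2.650 rad/s)² = 0.8080 J; KE_f = ½(0.2373)(2.570)² = 0.7836 J.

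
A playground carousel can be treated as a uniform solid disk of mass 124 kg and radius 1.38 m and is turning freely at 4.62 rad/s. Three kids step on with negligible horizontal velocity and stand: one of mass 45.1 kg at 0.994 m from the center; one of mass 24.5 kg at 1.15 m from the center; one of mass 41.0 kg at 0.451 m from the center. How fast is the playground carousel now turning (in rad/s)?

The added mass arrives with no angular momentum about the center, and any external torque about the center is negligible, so the system's angular momentum is conserved.
I_p = ½(124)(1.38)² = 118.1 kg·m².
Added inertia Σmr² = (45.1)(0.994)² + (24.5)(1.15)² + (41.0)(0.451)² = 85.30 kg·m²; I_f = 118.1 + 85.30 = 203.4 kg·m².
ω_f = I_p ω_i / I_f = (118.1)(4.62) / 203.4 = 2.682 rad/s.

ω_f ≈ 2.68 rad/s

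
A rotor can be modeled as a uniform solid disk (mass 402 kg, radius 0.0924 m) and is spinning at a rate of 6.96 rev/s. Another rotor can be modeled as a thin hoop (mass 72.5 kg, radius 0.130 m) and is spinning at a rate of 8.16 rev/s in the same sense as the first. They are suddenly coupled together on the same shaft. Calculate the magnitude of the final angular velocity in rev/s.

|ω_f| ≈ 7.46 rev/s

The coupling torques are internal; angular momentum about the shared axis is conserved.
Moments of inertia: I_A = ½(402)(0.0924)² = 1.716 kg·m²; I_B = (72.5)(0.130)² = 1.225 kg·m².
Taking A's sense as positive: L = (1.716)(6.96) + (1.225)(8.16) = 21.94 kg·m²·rev/s.
Combined I = 1.716 + 1.225 = 2.941 kg·m².
ω_f = L / I = 21.94 / 2.941 = 7.460 rev/s.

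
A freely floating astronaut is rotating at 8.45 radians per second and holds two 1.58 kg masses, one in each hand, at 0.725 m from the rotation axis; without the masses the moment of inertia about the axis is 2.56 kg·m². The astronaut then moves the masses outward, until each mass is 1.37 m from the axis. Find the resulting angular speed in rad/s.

ω₂ ≈ 4.20 rad/s

Angular momentum about the spin axis is conserved since the torque about it is zero.
I₁ = 2.56 + 2(1.58)(0.725)² = 4.221 kg·m²; I₂ = 2.56 + 2(1.58)(1.37)² = 8.491 kg·m².
ω₂ = I₁ω₁ / I₂ = (4.221)(8.45 rad/s) / (8.491) = 4.201 rad/s.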